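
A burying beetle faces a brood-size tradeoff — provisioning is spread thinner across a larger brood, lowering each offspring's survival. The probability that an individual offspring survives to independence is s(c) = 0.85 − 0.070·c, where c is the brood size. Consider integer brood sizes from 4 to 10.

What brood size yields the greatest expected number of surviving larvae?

Expected surviving larvae = c × s(c):
  c=4: 4 × 0.570 = 2.280
  c=5: 5 × 0.500 = 2.500
  c=6: 6 × 0.430 = 2.580
  c=7: 7 × 0.360 = 2.520
  c=8: 8 × 0.290 = 2.320
  c=9: 9 × 0.220 = 1.980
  c=10: 10 × 0.150 = 1.500
Maximum at c = 6 (2.580 surviving larvae).

6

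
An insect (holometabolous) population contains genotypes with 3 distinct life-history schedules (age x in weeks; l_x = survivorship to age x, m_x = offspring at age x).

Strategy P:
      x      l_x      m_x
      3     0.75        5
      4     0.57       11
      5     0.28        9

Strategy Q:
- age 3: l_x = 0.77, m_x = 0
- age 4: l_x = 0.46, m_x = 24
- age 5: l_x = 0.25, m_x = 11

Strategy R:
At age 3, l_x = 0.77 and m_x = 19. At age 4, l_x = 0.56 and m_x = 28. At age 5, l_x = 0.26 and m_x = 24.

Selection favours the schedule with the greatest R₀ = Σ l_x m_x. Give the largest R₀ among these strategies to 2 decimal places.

36.55

Strategy P: R₀ = 0.75×5 + 0.57×11 + 0.28×9 = 12.5400
Strategy Q: R₀ = 0.77×0 + 0.46×24 + 0.25×11 = 13.7900
Strategy R: R₀ = 0.77×19 + 0.56×28 + 0.26×24 = 36.5500
Highest R₀: strategy R with 36.5500.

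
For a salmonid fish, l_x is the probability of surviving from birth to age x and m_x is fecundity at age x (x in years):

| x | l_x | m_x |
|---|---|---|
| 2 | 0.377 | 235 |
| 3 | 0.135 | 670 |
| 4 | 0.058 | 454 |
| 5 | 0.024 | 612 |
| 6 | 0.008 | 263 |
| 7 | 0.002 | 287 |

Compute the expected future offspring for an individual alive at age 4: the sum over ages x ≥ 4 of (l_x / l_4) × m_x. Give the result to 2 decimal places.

753.41

l_4 = 0.058. Conditional survival from age 4 to x is l_x / l_4.
  x=4: (0.058/0.058) × 454 = 454.0000
  x=5: (0.024/0.058) × 612 = 253.2414
  x=6: (0.008/0.058) × 263 = 36.2759
  x=7: (0.002/0.058) × 287 = 9.8966
Sum = 454.0000 + 253.2414 + 36.2759 + 9.8966 = 753.4138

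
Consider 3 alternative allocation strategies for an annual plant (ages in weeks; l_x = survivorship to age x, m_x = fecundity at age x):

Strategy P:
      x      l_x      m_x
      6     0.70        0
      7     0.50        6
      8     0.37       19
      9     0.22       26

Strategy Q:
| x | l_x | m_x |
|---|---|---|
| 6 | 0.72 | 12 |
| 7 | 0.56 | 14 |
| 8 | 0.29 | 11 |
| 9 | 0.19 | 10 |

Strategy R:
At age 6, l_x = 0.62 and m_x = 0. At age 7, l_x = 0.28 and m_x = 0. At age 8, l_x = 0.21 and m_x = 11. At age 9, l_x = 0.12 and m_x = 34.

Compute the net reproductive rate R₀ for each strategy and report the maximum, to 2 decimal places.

21.57

Strategy P: R₀ = 0.70×0 + 0.50×6 + 0.37×19 + 0.22×26 = 15.7500
Strategy Q: R₀ = 0.72×12 + 0.56×14 + 0.29×11 + 0.19×10 = 21.5700
Strategy R: R₀ = 0.62×0 + 0.28×0 + 0.21×11 + 0.12×34 = 6.3900
Highest R₀: strategy Q with 21.5700.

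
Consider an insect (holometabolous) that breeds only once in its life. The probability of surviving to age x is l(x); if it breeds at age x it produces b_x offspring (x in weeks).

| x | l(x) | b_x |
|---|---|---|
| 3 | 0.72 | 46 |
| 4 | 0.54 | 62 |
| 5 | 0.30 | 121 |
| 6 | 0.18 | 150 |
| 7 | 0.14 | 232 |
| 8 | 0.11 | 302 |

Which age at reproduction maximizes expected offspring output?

5

Expected offspring if breeding at age x = l(x) × b_x:
  age 3: 0.72 × 46 = 33.120
  age 4: 0.54 × 62 = 33.480
  age 5: 0.30 × 121 = 36.300
  age 6: 0.18 × 150 = 27.000
  age 7: 0.14 × 232 = 32.480
  age 8: 0.11 × 302 = 33.220
Maximum at age 5 (36.300).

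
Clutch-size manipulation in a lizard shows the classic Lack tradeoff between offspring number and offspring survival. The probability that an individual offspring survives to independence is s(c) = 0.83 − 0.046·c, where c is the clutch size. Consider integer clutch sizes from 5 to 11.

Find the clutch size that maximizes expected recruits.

Expected recruits = c × s(c):
  c=5: 5 × 0.600 = 3.000
  c=6: 6 × 0.554 = 3.324
  c=7: 7 × 0.508 = 3.556
  c=8: 8 × 0.462 = 3.696
  c=9: 9 × 0.416 = 3.744
  c=10: 10 × 0.370 = 3.700
  c=11: 11 × 0.324 = 3.564
Maximum at c = 9 (3.744 recruits).

9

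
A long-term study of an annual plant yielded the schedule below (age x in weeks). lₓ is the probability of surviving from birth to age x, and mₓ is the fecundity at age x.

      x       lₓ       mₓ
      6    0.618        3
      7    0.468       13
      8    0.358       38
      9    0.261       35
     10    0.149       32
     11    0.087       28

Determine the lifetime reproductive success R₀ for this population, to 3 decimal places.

37.881

R₀ = Σ lₓ mₓ:
  age 6: 0.618 × 3 = 1.8540
  age 7: 0.468 × 13 = 6.0840
  age 8: 0.358 × 38 = 13.6040
  age 9: 0.261 × 35 = 9.1350
  age 10: 0.149 × 32 = 4.7680
  age 11: 0.087 × 28 = 2.4360
R₀ = 1.8540 + 6.0840 + 13.6040 + 9.1350 + 4.7680 + 2.4360 = 37.8810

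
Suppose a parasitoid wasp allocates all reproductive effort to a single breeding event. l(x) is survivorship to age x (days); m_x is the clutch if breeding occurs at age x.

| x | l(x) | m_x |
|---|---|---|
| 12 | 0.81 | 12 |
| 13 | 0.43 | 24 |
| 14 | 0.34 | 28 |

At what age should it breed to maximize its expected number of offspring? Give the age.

13

Expected offspring if breeding at age x = l(x) × m_x:
  age 12: 0.81 × 12 = 9.720
  age 13: 0.43 × 24 = 10.320
  age 14: 0.34 × 28 = 9.520
Maximum at age 13 (10.320).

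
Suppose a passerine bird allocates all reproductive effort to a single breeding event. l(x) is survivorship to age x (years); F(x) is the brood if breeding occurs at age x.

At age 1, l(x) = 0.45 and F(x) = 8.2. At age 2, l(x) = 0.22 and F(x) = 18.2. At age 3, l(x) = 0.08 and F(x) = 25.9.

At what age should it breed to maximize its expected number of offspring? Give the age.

Expected offspring if breeding at age x = l(x) × F(x):
  age 1: 0.45 × 8.2 = 3.690
  age 2: 0.22 × 18.2 = 4.004
  age 3: 0.08 × 25.9 = 2.072
Maximum at age 2 (4.004).

2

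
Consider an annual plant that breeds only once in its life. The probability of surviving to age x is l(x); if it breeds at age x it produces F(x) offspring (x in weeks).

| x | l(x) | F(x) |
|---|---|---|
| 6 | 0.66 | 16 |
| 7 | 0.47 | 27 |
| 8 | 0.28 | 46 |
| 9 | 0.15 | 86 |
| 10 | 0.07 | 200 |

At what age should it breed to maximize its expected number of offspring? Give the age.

Expected offspring if breeding at age x = l(x) × F(x):
  age 6: 0.66 × 16 = 10.560
  age 7: 0.47 × 27 = 12.690
  age 8: 0.28 × 46 = 12.880
  age 9: 0.15 × 86 = 12.900
  age 10: 0.07 × 200 = 14.000
Maximum at age 10 (14.000).

10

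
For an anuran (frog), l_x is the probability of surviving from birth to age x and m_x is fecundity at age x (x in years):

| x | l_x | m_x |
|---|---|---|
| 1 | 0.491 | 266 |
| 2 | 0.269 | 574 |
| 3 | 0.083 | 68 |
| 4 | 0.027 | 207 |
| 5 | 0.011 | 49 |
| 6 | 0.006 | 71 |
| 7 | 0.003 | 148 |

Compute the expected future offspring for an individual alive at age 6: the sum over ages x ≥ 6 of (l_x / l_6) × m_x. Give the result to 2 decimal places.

l_6 = 0.006. Conditional survival from age 6 to x is l_x / l_6.
  x=6: (0.006/0.006) × 71 = 71.0000
  x=7: (0.003/0.006) × 148 = 74.0000
Sum = 71.0000 + 74.0000 = 145.0000

145.00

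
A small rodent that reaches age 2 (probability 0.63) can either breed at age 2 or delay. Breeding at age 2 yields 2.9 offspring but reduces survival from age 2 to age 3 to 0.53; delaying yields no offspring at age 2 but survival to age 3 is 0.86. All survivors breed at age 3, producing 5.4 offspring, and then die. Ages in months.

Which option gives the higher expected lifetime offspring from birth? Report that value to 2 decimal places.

3.63

breed at age 2: R₀ = 0.63 × (2.9 + 0.53 × 5.4) = 0.63 × 5.7620 = 3.6301
delay to age 3: R₀ = 0.63 × (0.86 × 5.4) = 0.63 × 4.6440 = 2.9257
Higher: breed at age 2 (3.6301).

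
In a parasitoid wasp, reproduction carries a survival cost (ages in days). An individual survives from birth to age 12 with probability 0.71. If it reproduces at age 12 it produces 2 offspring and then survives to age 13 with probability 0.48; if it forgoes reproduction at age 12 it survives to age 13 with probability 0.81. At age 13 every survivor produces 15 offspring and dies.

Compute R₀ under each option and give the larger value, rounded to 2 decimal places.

8.63

breed at age 12: R₀ = 0.71 × (2 + 0.48 × 15) = 0.71 × 9.2000 = 6.5320
delay to age 13: R₀ = 0.71 × (0.81 × 15) = 0.71 × 12.1500 = 8.6265
Higher: delay to age 13 (8.6265).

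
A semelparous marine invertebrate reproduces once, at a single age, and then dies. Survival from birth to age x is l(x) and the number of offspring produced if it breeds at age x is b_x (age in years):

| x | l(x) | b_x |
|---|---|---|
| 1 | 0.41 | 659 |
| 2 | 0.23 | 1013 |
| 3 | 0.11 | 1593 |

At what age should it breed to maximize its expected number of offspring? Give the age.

Expected offspring if breeding at age x = l(x) × b_x:
  age 1: 0.41 × 659 = 270.190
  age 2: 0.23 × 1013 = 232.990
  age 3: 0.11 × 1593 = 175.230
Maximum at age 1 (270.190).

1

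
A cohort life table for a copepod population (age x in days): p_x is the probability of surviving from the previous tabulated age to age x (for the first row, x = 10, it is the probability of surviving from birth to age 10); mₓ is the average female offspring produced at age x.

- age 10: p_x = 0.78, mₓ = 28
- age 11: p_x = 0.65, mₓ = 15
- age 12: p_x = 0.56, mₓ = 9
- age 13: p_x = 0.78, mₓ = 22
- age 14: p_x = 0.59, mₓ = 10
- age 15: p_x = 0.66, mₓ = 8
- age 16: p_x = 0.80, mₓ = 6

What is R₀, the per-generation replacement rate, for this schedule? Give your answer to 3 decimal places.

Survivorship from birth: l_x = p_10·p_11·…·p_x.
  l_10 = 0.78000
  l_11 = 0.50700
  l_12 = 0.28392
  l_13 = 0.22146
  l_14 = 0.13066
  l_15 = 0.08624
  l_16 = 0.06899
R₀ = Σ l_x mₓ:
  age 10: 0.78000 × 28 = 21.8400
  age 11: 0.50700 × 15 = 7.6050
  age 12: 0.28392 × 9 = 2.5553
  age 13: 0.22146 × 22 = 4.8721
  age 14: 0.13066 × 10 = 1.3066
  age 15: 0.08624 × 8 = 0.6899
  age 16: 0.06899 × 6 = 0.4139
R₀ = 21.8400 + 7.6050 + 2.5553 + 4.8721 + 1.3066 + 0.6899 + 0.4139 = 39.2829

39.283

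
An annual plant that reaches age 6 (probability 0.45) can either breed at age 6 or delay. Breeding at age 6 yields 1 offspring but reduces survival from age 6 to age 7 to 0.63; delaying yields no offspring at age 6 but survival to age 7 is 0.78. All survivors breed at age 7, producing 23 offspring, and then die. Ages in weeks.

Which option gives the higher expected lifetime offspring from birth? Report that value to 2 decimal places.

breed at age 6: R₀ = 0.45 × (1 + 0.63 × 23) = 0.45 × 15.4900 = 6.9705
delay to age 7: R₀ = 0.45 × (0.78 × 23) = 0.45 × 17.9400 = 8.0730
Higher: delay to age 7 (8.0730).

8.07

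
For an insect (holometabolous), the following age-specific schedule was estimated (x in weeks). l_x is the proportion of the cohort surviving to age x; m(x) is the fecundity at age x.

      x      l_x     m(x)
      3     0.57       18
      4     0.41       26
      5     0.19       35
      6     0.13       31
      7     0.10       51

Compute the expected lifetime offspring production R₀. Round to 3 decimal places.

R₀ = Σ l_x m(x):
  age 3: 0.57 × 18 = 10.2600
  age 4: 0.41 × 26 = 10.6600
  age 5: 0.19 × 35 = 6.6500
  age 6: 0.13 × 31 = 4.0300
  age 7: 0.10 × 51 = 5.1000
R₀ = 10.2600 + 10.6600 + 6.6500 + 4.0300 + 5.1000 = 36.7000

36.700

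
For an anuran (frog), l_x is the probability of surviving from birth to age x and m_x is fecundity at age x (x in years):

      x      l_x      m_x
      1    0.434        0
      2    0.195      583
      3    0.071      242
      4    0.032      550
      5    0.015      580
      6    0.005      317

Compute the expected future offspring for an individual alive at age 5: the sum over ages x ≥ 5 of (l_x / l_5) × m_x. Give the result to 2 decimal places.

685.67

l_5 = 0.015. Conditional survival from age 5 to x is l_x / l_5.
  x=5: (0.015/0.015) × 580 = 580.0000
  x=6: (0.005/0.015) × 317 = 105.6667
Sum = 580.0000 + 105.6667 = 685.6667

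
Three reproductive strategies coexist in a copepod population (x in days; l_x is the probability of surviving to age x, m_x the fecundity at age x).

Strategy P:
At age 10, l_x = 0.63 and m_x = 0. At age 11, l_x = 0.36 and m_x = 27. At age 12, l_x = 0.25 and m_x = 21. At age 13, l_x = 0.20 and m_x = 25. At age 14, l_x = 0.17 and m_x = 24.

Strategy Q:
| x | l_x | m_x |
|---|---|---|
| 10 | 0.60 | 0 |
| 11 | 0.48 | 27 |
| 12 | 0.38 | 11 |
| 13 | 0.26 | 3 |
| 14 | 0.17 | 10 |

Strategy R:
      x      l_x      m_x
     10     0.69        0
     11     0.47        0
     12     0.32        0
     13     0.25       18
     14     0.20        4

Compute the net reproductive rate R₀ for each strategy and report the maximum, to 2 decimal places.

24.05

Strategy P: R₀ = 0.63×0 + 0.36×27 + 0.25×21 + 0.20×25 + 0.17×24 = 24.0500
Strategy Q: R₀ = 0.60×0 + 0.48×27 + 0.38×11 + 0.26×3 + 0.17×10 = 19.6200
Strategy R: R₀ = 0.69×0 + 0.47×0 + 0.32×0 + 0.25×18 + 0.20×4 = 5.3000
Highest R₀: strategy P with 24.0500.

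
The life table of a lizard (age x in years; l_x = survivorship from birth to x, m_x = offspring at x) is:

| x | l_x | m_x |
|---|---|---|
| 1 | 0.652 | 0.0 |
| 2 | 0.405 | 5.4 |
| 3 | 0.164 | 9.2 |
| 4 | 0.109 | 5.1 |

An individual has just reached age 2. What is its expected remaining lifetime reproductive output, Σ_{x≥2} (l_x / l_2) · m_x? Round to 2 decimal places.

10.50

l_2 = 0.405. Conditional survival from age 2 to x is l_x / l_2.
  x=2: (0.405/0.405) × 5.4 = 5.4000
  x=3: (0.164/0.405) × 9.2 = 3.7254
  x=4: (0.109/0.405) × 5.1 = 1.3726
Sum = 5.4000 + 3.7254 + 1.3726 = 10.4980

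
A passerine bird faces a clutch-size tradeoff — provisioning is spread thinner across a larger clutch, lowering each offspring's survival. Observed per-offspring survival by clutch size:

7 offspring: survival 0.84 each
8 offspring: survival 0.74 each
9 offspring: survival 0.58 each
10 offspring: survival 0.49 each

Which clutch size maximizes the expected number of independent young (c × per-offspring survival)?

Expected independent young = c × s(c):
  c=7: 7 × 0.84 = 5.880
  c=8: 8 × 0.74 = 5.920
  c=9: 9 × 0.58 = 5.220
  c=10: 10 × 0.49 = 4.900
Maximum at c = 8 (5.920 independent young).

8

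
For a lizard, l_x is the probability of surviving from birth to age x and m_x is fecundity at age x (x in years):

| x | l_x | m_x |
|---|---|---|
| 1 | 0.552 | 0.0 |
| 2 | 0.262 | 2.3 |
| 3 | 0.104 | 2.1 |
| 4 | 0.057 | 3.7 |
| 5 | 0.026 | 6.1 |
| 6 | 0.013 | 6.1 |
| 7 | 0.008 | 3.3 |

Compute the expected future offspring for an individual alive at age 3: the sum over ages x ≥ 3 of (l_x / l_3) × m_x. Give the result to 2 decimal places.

6.67

l_3 = 0.104. Conditional survival from age 3 to x is l_x / l_3.
  x=3: (0.104/0.104) × 2.1 = 2.1000
  x=4: (0.057/0.104) × 3.7 = 2.0279
  x=5: (0.026/0.104) × 6.1 = 1.5250
  x=6: (0.013/0.104) × 6.1 = 0.7625
  x=7: (0.008/0.104) × 3.3 = 0.2538
Sum = 2.1000 + 2.0279 + 1.5250 + 0.7625 + 0.2538 = 6.6692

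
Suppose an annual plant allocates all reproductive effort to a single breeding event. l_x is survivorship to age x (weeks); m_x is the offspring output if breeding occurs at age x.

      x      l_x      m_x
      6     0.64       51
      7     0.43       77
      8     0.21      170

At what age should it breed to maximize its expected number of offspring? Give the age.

8

Expected offspring if breeding at age x = l_x × m_x:
  age 6: 0.64 × 51 = 32.640
  age 7: 0.43 × 77 = 33.110
  age 8: 0.21 × 170 = 35.700
Maximum at age 8 (35.700).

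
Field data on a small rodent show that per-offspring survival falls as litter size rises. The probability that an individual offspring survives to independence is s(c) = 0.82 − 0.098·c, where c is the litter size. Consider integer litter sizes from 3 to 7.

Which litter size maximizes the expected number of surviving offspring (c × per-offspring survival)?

Expected surviving offspring = c × s(c):
  c=3: 3 × 0.526 = 1.578
  c=4: 4 × 0.428 = 1.712
  c=5: 5 × 0.330 = 1.650
  c=6: 6 × 0.232 = 1.392
  c=7: 7 × 0.134 = 0.938
Maximum at c = 4 (1.712 surviving offspring).

4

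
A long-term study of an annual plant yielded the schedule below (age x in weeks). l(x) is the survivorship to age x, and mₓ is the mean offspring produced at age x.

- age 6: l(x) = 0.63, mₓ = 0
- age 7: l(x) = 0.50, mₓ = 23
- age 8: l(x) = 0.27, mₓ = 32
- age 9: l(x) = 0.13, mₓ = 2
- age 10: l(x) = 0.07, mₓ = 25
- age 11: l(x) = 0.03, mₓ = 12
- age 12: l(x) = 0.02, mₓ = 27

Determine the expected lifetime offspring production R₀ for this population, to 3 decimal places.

R₀ = Σ l(x) mₓ:
  age 6: 0.63 × 0 = 0.0000
  age 7: 0.50 × 23 = 11.5000
  age 8: 0.27 × 32 = 8.6400
  age 9: 0.13 × 2 = 0.2600
  age 10: 0.07 × 25 = 1.7500
  age 11: 0.03 × 12 = 0.3600
  age 12: 0.02 × 27 = 0.5400
R₀ = 0.0000 + 11.5000 + 8.6400 + 0.2600 + 1.7500 + 0.3600 + 0.5400 = 23.0500

23.050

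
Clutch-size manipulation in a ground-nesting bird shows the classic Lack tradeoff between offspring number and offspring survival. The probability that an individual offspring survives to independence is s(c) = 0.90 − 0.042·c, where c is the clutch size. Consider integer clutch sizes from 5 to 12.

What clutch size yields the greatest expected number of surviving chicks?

Expected surviving chicks = c × s(c):
  c=5: 5 × 0.690 = 3.450
  c=6: 6 × 0.648 = 3.888
  c=7: 7 × 0.606 = 4.242
  c=8: 8 × 0.564 = 4.512
  c=9: 9 × 0.522 = 4.698
  c=10: 10 × 0.480 = 4.800
  c=11: 11 × 0.438 = 4.818
  c=12: 12 × 0.396 = 4.752
Maximum at c = 11 (4.818 surviving chicks).

11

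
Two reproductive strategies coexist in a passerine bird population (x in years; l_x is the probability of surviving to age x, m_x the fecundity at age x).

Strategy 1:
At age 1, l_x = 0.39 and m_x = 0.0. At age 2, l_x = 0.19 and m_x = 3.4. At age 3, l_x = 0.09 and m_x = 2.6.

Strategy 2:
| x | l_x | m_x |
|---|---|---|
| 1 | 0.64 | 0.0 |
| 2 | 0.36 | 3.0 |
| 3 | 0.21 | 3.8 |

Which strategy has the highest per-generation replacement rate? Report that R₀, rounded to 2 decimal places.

1.88

Strategy 1: R₀ = 0.39×0.0 + 0.19×3.4 + 0.09×2.6 = 0.8800
Strategy 2: R₀ = 0.64×0.0 + 0.36×3.0 + 0.21×3.8 = 1.8780
Highest R₀: strategy 2 with 1.8780.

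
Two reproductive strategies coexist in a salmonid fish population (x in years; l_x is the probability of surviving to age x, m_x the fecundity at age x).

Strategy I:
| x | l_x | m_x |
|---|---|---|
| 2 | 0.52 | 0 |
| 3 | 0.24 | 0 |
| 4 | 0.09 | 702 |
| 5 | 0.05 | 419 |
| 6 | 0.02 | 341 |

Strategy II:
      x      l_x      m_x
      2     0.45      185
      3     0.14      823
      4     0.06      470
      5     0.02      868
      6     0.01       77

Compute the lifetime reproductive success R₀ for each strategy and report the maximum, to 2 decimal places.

Strategy I: R₀ = 0.52×0 + 0.24×0 + 0.09×702 + 0.05×419 + 0.02×341 = 90.9500
Strategy II: R₀ = 0.45×185 + 0.14×823 + 0.06×470 + 0.02×868 + 0.01×77 = 244.8000
Highest R₀: strategy II with 244.8000.

244.80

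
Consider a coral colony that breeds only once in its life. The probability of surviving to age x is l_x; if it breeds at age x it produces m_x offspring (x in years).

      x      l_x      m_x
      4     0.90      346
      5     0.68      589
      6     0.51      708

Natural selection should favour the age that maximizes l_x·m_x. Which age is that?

Expected offspring if breeding at age x = l_x × m_x:
  age 4: 0.90 × 346 = 311.400
  age 5: 0.68 × 589 = 400.520
  age 6: 0.51 × 708 = 361.080
Maximum at age 5 (400.520).

5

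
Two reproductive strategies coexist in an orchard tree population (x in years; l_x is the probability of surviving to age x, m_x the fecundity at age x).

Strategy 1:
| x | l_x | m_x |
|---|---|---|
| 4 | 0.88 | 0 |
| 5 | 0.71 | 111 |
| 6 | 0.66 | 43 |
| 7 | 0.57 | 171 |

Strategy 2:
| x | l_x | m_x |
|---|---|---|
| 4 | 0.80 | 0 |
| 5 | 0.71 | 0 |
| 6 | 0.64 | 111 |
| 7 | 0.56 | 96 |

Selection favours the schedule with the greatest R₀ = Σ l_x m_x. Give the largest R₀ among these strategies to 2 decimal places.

204.66

Strategy 1: R₀ = 0.88×0 + 0.71×111 + 0.66×43 + 0.57×171 = 204.6600
Strategy 2: R₀ = 0.80×0 + 0.71×0 + 0.64×111 + 0.56×96 = 124.8000
Highest R₀: strategy 1 with 204.6600.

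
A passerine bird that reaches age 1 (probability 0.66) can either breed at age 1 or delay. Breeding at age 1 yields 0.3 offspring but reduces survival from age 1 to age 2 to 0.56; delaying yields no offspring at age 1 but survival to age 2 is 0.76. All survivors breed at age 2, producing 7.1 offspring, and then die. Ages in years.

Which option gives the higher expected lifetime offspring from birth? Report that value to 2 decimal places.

3.56

breed at age 1: R₀ = 0.66 × (0.3 + 0.56 × 7.1) = 0.66 × 4.2760 = 2.8222
delay to age 2: R₀ = 0.66 × (0.76 × 7.1) = 0.66 × 5.3960 = 3.5614
Higher: delay to age 2 (3.5614).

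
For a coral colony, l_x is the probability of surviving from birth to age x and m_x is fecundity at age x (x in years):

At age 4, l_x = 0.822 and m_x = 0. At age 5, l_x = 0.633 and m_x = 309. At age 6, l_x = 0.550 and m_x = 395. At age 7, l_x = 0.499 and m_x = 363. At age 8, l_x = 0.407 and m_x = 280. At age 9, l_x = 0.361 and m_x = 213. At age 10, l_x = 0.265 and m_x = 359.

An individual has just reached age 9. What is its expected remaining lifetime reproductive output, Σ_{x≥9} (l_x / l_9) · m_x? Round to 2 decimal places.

476.53

l_9 = 0.361. Conditional survival from age 9 to x is l_x / l_9.
  x=9: (0.361/0.361) × 213 = 213.0000
  x=10: (0.265/0.361) × 359 = 263.5319
Sum = 213.0000 + 263.5319 = 476.5319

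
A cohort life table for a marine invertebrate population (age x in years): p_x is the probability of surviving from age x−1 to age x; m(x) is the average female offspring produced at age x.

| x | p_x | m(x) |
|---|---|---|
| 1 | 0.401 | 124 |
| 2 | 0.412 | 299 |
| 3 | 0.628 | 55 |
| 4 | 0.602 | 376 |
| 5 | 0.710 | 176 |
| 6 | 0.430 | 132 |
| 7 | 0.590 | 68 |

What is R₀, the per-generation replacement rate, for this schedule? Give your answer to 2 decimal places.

139.40

Survivorship from birth: l_x = p_1·p_2·…·p_x.
  l_1 = 0.40100
  l_2 = 0.16521
  l_3 = 0.10375
  l_4 = 0.06246
  l_5 = 0.04435
  l_6 = 0.01907
  l_7 = 0.01125
R₀ = Σ l_x m(x):
  age 1: 0.40100 × 124 = 49.7240
  age 2: 0.16521 × 299 = 49.3978
  age 3: 0.10375 × 55 = 5.7062
  age 4: 0.06246 × 376 = 23.4850
  age 5: 0.04435 × 176 = 7.8056
  age 6: 0.01907 × 132 = 2.5172
  age 7: 0.01125 × 68 = 0.7650
R₀ = 49.7240 + 49.3978 + 5.7062 + 23.4850 + 7.8056 + 2.5172 + 0.7650 = 139.4008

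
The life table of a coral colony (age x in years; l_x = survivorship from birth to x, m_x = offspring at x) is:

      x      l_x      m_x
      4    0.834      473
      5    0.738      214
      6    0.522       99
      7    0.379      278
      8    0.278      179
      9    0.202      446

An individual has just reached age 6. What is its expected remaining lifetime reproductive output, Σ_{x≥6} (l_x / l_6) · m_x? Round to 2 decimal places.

568.76

l_6 = 0.522. Conditional survival from age 6 to x is l_x / l_6.
  x=6: (0.522/0.522) × 99 = 99.0000
  x=7: (0.379/0.522) × 278 = 201.8429
  x=8: (0.278/0.522) × 179 = 95.3295
  x=9: (0.202/0.522) × 446 = 172.5900
Sum = 99.0000 + 201.8429 + 95.3295 + 172.5900 = 568.7625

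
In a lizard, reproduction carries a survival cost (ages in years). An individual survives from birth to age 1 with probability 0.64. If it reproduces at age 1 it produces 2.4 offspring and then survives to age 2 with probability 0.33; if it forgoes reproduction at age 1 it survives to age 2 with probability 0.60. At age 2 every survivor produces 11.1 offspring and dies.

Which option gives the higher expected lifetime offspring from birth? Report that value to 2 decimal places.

4.26

breed at age 1: R₀ = 0.64 × (2.4 + 0.33 × 11.1) = 0.64 × 6.0630 = 3.8803
delay to age 2: R₀ = 0.64 × (0.60 × 11.1) = 0.64 × 6.6600 = 4.2624
Higher: delay to age 2 (4.2624).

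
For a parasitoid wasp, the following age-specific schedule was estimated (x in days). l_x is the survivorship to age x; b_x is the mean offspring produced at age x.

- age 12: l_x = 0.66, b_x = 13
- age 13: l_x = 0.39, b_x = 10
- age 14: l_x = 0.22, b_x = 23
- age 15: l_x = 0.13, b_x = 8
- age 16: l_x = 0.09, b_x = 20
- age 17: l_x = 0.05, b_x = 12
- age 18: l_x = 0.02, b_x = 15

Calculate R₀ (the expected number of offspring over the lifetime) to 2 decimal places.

21.28

R₀ = Σ l_x b_x:
  age 12: 0.66 × 13 = 8.5800
  age 13: 0.39 × 10 = 3.9000
  age 14: 0.22 × 23 = 5.0600
  age 15: 0.13 × 8 = 1.0400
  age 16: 0.09 × 20 = 1.8000
  age 17: 0.05 × 12 = 0.6000
  age 18: 0.02 × 15 = 0.3000
R₀ = 8.5800 + 3.9000 + 5.0600 + 1.0400 + 1.8000 + 0.6000 + 0.3000 = 21.2800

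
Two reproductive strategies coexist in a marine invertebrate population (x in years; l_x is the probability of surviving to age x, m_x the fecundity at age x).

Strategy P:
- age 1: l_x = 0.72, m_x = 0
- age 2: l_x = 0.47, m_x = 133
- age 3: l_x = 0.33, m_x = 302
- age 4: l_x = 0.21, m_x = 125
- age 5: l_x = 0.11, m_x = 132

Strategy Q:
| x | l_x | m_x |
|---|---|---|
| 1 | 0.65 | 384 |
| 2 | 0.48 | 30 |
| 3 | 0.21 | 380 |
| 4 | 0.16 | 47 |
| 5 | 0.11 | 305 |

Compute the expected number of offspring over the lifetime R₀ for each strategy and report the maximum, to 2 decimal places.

Strategy P: R₀ = 0.72×0 + 0.47×133 + 0.33×302 + 0.21×125 + 0.11×132 = 202.9400
Strategy Q: R₀ = 0.65×384 + 0.48×30 + 0.21×380 + 0.16×47 + 0.11×305 = 384.8700
Highest R₀: strategy Q with 384.8700.

384.87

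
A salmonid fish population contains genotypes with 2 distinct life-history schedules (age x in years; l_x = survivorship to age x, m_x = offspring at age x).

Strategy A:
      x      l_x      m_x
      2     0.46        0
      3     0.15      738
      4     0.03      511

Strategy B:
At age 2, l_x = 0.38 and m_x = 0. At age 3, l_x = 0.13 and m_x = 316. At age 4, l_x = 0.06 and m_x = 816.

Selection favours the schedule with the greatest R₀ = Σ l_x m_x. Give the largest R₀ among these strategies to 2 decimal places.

Strategy A: R₀ = 0.46×0 + 0.15×738 + 0.03×511 = 126.0300
Strategy B: R₀ = 0.38×0 + 0.13×316 + 0.06×816 = 90.0400
Highest R₀: strategy A with 126.0300.

126.03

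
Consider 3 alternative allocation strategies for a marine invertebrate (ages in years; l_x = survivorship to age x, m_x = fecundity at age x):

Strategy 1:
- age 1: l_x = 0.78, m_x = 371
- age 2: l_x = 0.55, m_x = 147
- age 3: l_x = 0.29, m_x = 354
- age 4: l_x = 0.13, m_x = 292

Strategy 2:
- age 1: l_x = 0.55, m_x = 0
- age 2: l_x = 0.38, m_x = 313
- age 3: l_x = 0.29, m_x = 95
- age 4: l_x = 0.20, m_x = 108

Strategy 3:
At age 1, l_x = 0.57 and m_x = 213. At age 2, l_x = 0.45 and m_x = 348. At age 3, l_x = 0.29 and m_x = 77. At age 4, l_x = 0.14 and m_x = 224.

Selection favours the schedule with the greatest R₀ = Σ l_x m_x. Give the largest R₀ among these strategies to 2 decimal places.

Strategy 1: R₀ = 0.78×371 + 0.55×147 + 0.29×354 + 0.13×292 = 510.8500
Strategy 2: R₀ = 0.55×0 + 0.38×313 + 0.29×95 + 0.20×108 = 168.0900
Strategy 3: R₀ = 0.57×213 + 0.45×348 + 0.29×77 + 0.14×224 = 331.7000
Highest R₀: strategy 1 with 510.8500.

510.85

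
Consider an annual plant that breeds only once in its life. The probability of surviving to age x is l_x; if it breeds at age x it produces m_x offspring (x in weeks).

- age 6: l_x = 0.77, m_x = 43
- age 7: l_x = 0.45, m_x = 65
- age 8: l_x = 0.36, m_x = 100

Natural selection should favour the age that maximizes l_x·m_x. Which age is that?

8

Expected offspring if breeding at age x = l_x × m_x:
  age 6: 0.77 × 43 = 33.110
  age 7: 0.45 × 65 = 29.250
  age 8: 0.36 × 100 = 36.000
Maximum at age 8 (36.000).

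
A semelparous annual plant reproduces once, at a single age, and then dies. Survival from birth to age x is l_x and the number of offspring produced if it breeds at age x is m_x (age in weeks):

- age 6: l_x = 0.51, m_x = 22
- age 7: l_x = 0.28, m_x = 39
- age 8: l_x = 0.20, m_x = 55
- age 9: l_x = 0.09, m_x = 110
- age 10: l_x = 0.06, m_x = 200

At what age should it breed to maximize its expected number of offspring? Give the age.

Expected offspring if breeding at age x = l_x × m_x:
  age 6: 0.51 × 22 = 11.220
  age 7: 0.28 × 39 = 10.920
  age 8: 0.20 × 55 = 11.000
  age 9: 0.09 × 110 = 9.900
  age 10: 0.06 × 200 = 12.000
Maximum at age 10 (12.000).

10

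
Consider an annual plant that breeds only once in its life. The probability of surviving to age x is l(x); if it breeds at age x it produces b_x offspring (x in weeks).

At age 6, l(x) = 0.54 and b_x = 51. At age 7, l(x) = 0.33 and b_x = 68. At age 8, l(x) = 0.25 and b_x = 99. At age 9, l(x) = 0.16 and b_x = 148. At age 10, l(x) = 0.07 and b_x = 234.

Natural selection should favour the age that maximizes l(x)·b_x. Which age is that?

6

Expected offspring if breeding at age x = l(x) × b_x:
  age 6: 0.54 × 51 = 27.540
  age 7: 0.33 × 68 = 22.440
  age 8: 0.25 × 99 = 24.750
  age 9: 0.16 × 148 = 23.680
  age 10: 0.07 × 234 = 16.380
Maximum at age 6 (27.540).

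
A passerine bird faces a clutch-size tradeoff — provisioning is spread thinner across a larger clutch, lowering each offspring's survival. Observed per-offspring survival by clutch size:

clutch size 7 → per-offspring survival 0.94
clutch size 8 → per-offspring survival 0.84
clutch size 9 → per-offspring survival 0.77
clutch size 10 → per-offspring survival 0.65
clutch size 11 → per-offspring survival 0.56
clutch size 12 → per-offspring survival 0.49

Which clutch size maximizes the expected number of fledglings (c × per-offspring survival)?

9

Expected fledglings = c × s(c):
  c=7: 7 × 0.94 = 6.580
  c=8: 8 × 0.84 = 6.720
  c=9: 9 × 0.77 = 6.930
  c=10: 10 × 0.65 = 6.500
  c=11: 11 × 0.56 = 6.160
  c=12: 12 × 0.49 = 5.880
Maximum at c = 9 (6.930 fledglings).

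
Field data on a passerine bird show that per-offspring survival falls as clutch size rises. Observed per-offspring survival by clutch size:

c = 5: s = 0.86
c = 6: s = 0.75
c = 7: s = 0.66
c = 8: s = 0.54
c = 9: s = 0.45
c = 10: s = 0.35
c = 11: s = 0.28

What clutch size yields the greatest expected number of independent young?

Expected independent young = c × s(c):
  c=5: 5 × 0.86 = 4.300
  c=6: 6 × 0.75 = 4.500
  c=7: 7 × 0.66 = 4.620
  c=8: 8 × 0.54 = 4.320
  c=9: 9 × 0.45 = 4.050
  c=10: 10 × 0.35 = 3.500
  c=11: 11 × 0.28 = 3.080
Maximum at c = 7 (4.620 independent young).

7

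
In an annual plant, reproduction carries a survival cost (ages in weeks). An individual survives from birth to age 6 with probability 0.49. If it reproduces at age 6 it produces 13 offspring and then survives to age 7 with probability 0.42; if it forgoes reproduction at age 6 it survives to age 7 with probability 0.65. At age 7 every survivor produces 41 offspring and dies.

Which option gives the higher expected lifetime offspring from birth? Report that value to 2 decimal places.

breed at age 6: R₀ = 0.49 × (13 + 0.42 × 41) = 0.49 × 30.2200 = 14.8078
delay to age 7: R₀ = 0.49 × (0.65 × 41) = 0.49 × 26.6500 = 13.0585
Higher: breed at age 6 (14.8078).

14.81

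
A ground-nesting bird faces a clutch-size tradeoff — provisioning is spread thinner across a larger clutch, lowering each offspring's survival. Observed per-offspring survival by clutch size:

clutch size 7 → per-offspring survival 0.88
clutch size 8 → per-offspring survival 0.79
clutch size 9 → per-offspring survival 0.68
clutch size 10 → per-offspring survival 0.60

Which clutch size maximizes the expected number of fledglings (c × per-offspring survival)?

Expected fledglings = c × s(c):
  c=7: 7 × 0.88 = 6.160
  c=8: 8 × 0.79 = 6.320
  c=9: 9 × 0.68 = 6.120
  c=10: 10 × 0.60 = 6.000
Maximum at c = 8 (6.320 fledglings).

8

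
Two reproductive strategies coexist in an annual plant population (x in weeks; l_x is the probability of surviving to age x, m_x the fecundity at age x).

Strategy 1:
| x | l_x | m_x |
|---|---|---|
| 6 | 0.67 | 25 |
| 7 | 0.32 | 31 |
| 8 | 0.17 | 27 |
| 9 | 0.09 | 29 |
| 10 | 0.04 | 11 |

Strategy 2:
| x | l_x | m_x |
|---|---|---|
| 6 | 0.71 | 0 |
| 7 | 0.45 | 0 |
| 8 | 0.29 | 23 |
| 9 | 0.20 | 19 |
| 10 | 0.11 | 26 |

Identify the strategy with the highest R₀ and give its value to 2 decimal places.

Strategy 1: R₀ = 0.67×25 + 0.32×31 + 0.17×27 + 0.09×29 + 0.04×11 = 34.3100
Strategy 2: R₀ = 0.71×0 + 0.45×0 + 0.29×23 + 0.20×19 + 0.11×26 = 13.3300
Highest R₀: strategy 1 with 34.3100.

34.31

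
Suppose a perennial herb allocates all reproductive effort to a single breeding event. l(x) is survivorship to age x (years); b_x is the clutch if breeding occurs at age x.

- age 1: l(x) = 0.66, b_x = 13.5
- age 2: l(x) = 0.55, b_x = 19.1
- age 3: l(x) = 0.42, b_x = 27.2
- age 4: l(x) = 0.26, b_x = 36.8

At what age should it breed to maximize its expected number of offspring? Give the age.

Expected offspring if breeding at age x = l(x) × b_x:
  age 1: 0.66 × 13.5 = 8.910
  age 2: 0.55 × 19.1 = 10.505
  age 3: 0.42 × 27.2 = 11.424
  age 4: 0.26 × 36.8 = 9.568
Maximum at age 3 (11.424).

3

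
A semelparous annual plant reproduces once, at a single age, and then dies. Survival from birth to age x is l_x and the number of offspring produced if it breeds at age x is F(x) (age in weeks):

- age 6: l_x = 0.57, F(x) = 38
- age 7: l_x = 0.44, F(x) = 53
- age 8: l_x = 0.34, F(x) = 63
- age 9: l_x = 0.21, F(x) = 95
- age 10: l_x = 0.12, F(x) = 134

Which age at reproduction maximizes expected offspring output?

7

Expected offspring if breeding at age x = l_x × F(x):
  age 6: 0.57 × 38 = 21.660
  age 7: 0.44 × 53 = 23.320
  age 8: 0.34 × 63 = 21.420
  age 9: 0.21 × 95 = 19.950
  age 10: 0.12 × 134 = 16.080
Maximum at age 7 (23.320).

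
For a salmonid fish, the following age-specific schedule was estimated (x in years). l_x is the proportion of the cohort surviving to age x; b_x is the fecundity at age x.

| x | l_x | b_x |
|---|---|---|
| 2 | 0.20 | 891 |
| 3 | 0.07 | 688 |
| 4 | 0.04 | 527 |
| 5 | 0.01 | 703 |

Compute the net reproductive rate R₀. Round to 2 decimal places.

R₀ = Σ l_x b_x:
  age 2: 0.20 × 891 = 178.2000
  age 3: 0.07 × 688 = 48.1600
  age 4: 0.04 × 527 = 21.0800
  age 5: 0.01 × 703 = 7.0300
R₀ = 178.2000 + 48.1600 + 21.0800 + 7.0300 = 254.4700

254.47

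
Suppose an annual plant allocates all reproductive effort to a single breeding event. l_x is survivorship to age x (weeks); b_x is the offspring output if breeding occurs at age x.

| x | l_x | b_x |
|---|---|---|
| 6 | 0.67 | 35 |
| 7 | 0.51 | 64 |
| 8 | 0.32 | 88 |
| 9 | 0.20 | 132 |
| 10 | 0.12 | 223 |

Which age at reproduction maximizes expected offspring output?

Expected offspring if breeding at age x = l_x × b_x:
  age 6: 0.67 × 35 = 23.450
  age 7: 0.51 × 64 = 32.640
  age 8: 0.32 × 88 = 28.160
  age 9: 0.20 × 132 = 26.400
  age 10: 0.12 × 223 = 26.760
Maximum at age 7 (32.640).

7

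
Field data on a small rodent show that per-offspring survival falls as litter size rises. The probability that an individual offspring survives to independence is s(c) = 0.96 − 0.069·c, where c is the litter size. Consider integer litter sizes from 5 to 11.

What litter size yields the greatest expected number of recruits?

Expected recruits = c × s(c):
  c=5: 5 × 0.615 = 3.075
  c=6: 6 × 0.546 = 3.276
  c=7: 7 × 0.477 = 3.339
  c=8: 8 × 0.408 = 3.264
  c=9: 9 × 0.339 = 3.051
  c=10: 10 × 0.270 = 2.700
  c=11: 11 × 0.201 = 2.211
Maximum at c = 7 (3.339 recruits).

7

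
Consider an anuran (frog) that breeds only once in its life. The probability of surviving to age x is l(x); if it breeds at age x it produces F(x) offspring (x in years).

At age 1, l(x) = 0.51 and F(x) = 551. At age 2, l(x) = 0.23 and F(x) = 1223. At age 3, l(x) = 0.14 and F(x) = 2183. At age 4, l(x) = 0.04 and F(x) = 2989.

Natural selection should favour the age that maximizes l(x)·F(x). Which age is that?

3

Expected offspring if breeding at age x = l(x) × F(x):
  age 1: 0.51 × 551 = 281.010
  age 2: 0.23 × 1223 = 281.290
  age 3: 0.14 × 2183 = 305.620
  age 4: 0.04 × 2989 = 119.560
Maximum at age 3 (305.620).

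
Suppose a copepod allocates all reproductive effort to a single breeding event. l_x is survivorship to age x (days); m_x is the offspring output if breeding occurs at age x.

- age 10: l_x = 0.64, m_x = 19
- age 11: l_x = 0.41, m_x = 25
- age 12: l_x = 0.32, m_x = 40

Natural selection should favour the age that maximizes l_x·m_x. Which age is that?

Expected offspring if breeding at age x = l_x × m_x:
  age 10: 0.64 × 19 = 12.160
  age 11: 0.41 × 25 = 10.250
  age 12: 0.32 × 40 = 12.800
Maximum at age 12 (12.800).

12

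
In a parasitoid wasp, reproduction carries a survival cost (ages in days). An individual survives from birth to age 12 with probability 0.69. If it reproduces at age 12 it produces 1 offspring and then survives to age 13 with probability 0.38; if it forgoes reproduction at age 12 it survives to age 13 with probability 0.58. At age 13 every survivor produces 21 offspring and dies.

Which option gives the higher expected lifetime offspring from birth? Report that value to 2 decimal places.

breed at age 12: R₀ = 0.69 × (1 + 0.38 × 21) = 0.69 × 8.9800 = 6.1962
delay to age 13: R₀ = 0.69 × (0.58 × 21) = 0.69 × 12.1800 = 8.4042
Higher: delay to age 13 (8.4042).

8.40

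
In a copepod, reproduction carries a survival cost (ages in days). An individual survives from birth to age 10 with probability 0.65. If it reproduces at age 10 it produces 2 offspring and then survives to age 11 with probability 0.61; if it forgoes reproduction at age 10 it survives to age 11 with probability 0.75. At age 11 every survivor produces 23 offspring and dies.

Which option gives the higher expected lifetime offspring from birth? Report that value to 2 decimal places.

breed at age 10: R₀ = 0.65 × (2 + 0.61 × 23) = 0.65 × 16.0300 = 10.4195
delay to age 11: R₀ = 0.65 × (0.75 × 23) = 0.65 × 17.2500 = 11.2125
Higher: delay to age 11 (11.2125).

11.21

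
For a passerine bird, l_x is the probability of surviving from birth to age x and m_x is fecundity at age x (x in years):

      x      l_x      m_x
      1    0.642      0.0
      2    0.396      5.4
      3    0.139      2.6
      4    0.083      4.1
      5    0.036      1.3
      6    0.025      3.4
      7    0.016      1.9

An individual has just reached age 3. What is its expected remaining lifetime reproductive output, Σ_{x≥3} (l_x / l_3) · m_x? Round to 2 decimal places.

6.22

l_3 = 0.139. Conditional survival from age 3 to x is l_x / l_3.
  x=3: (0.139/0.139) × 2.6 = 2.6000
  x=4: (0.083/0.139) × 4.1 = 2.4482
  x=5: (0.036/0.139) × 1.3 = 0.3367
  x=6: (0.025/0.139) × 3.4 = 0.6115
  x=7: (0.016/0.139) × 1.9 = 0.2187
Sum = 2.6000 + 2.4482 + 0.3367 + 0.6115 + 0.2187 = 6.2151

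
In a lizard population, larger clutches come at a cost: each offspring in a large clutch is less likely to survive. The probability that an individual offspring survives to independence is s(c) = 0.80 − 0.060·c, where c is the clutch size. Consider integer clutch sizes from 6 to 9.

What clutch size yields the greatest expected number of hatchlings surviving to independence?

Expected hatchlings surviving to independence = c × s(c):
  c=6: 6 × 0.440 = 2.640
  c=7: 7 × 0.380 = 2.660
  c=8: 8 × 0.320 = 2.560
  c=9: 9 × 0.260 = 2.340
Maximum at c = 7 (2.660 hatchlings surviving to independence).

7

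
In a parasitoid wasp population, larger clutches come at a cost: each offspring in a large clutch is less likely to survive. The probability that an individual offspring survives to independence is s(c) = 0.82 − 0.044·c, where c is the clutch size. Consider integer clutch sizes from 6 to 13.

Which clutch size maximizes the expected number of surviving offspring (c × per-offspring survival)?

9

Expected surviving offspring = c × s(c):
  c=6: 6 × 0.556 = 3.336
  c=7: 7 × 0.512 = 3.584
  c=8: 8 × 0.468 = 3.744
  c=9: 9 × 0.424 = 3.816
  c=10: 10 × 0.380 = 3.800
  c=11: 11 × 0.336 = 3.696
  c=12: 12 × 0.292 = 3.504
  c=13: 13 × 0.248 = 3.224
Maximum at c = 9 (3.816 surviving offspring).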